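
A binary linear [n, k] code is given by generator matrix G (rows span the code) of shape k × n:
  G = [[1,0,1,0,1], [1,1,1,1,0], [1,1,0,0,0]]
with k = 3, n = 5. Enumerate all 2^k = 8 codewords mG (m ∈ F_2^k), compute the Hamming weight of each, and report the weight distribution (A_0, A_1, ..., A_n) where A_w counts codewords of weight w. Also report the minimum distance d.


Weight distribution: A_0 = 1, A_2 = 2, A_3 = 4, A_4 = 1. Minimum distance d = 2.

Enumerate all 2^3 = 8 messages m ∈ F_2^3.
For each, compute codeword c = mG in F_2^5, then tally its weight.
  m = 000 → c = 00000, weight = 0.
  m = 100 → c = 10101, weight = 3.
  m = 010 → c = 11110, weight = 4.
  m = 110 → c = 01011, weight = 3.
  m = 001 → c = 11000, weight = 2.
  m = 101 → c = 01101, weight = 3.
  m = 011 → c = 00110, weight = 2.
  m = 111 → c = 10011, weight = 3.
Tally weights:
  weight 0: 1 codewords.
  weight 2: 2 codewords.
  weight 3: 4 codewords.
  weight 4: 1 codewords.
Minimum distance d = smallest w > 0 with A_w > 0 = 2.
Sanity: Σ A_w = 8 = 2^3 = 8 ✓.


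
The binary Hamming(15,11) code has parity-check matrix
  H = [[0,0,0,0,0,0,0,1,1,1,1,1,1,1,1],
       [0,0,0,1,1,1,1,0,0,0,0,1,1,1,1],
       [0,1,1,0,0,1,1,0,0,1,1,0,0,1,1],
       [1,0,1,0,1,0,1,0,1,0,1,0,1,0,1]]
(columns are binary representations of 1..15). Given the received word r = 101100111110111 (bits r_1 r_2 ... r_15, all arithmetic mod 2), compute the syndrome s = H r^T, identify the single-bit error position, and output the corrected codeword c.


s = (1, 1, 0, 1)^T, error position = 13, corrected codeword c = 101100111110011

Compute s = H r^T mod 2 one row at a time:
  s_1 = 1 + 1 + 1 + 1 + 0 + 1 + 1 + 1 = 7 ≡ 1 (mod 2).
  s_2 = 1 + 0 + 0 + 1 + 0 + 1 + 1 + 1 = 5 ≡ 1 (mod 2).
  s_3 = 0 + 1 + 0 + 1 + 1 + 1 + 1 + 1 = 6 ≡ 0 (mod 2).
  s_4 = 1 + 1 + 0 + 1 + 1 + 1 + 1 + 1 = 7 ≡ 1 (mod 2).
s = (1, 1, 0, 1)^T — this equals column 13 of H (binary 1101), so error is at position 13.
Correct: flip bit 13 of r = 101100111110111 to get c = 101100111110011.


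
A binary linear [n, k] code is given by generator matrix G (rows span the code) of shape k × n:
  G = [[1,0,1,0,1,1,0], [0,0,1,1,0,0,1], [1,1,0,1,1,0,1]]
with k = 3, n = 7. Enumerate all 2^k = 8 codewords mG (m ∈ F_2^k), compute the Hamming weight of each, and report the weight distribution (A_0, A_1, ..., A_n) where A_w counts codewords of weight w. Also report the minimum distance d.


Weight distribution: A_0 = 1, A_2 = 1, A_3 = 1, A_4 = 2, A_5 = 3. Minimum distance d = 2.

Enumerate all 2^3 = 8 messages m ∈ F_2^3.
For each, compute codeword c = mG in F_2^7, then tally its weight.
  m = 000 → c = 0000000, weight = 0.
  m = 100 → c = 1010110, weight = 4.
  m = 010 → c = 0011001, weight = 3.
  m = 110 → c = 1001111, weight = 5.
  m = 001 → c = 1101101, weight = 5.
  m = 101 → c = 0111011, weight = 5.
  m = 011 → c = 1110100, weight = 4.
  m = 111 → c = 0100010, weight = 2.
Tally weights:
  weight 0: 1 codewords.
  weight 2: 1 codewords.
  weight 3: 1 codewords.
  weight 4: 2 codewords.
  weight 5: 3 codewords.
Minimum distance d = smallest w > 0 with A_w > 0 = 2.
Sanity: Σ A_w = 8 = 2^3 = 8 ✓.


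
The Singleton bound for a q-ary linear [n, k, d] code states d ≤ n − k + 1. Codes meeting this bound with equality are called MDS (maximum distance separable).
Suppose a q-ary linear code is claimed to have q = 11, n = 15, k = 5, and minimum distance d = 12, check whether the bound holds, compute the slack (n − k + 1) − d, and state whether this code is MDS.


Singleton RHS = n − k + 1 = 11, slack = -1, bound violated (no such code; not MDS).

Singleton bound: d ≤ n − k + 1.
Here n = 15, k = 5, so n − k + 1 = 11.
Given d = 12, check d ≤ 11: NO.
Slack = (n − k + 1) − d = -1.
The slack is negative: d = 12 exceeds n − k + 1 = 11 by 1, so the Singleton bound is violated and no linear [15, 5, 12]_11 code can exist. In particular it is not MDS (MDS requires d = n − k + 1 exactly).
Description: the claimed parameters are [15, 5, 12]_11; such a code would be impossible (violates the Singleton bound).


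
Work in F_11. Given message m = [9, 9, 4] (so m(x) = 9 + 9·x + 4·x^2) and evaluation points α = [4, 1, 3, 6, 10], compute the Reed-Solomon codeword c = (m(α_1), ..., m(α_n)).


c = [10, 0, 6, 9, 4]

Message polynomial: m(x) = 9 + 9·x + 4·x^2 (mod 11).
For each evaluation point α_i, compute m(α_i) mod 11:
  α_1 = 4: Horner steps 4 → 3 → 10, so m(4) = 10.
  α_2 = 1: Horner steps 4 → 2 → 0, so m(1) = 0.
  α_3 = 3: Horner steps 4 → 10 → 6, so m(3) = 6.
  α_4 = 6: Horner steps 4 → 0 → 9, so m(6) = 9.
  α_5 = 10: Horner steps 4 → 5 → 4, so m(10) = 4.
Codeword c = [10, 0, 6, 9, 4] ∈ F_11^5.


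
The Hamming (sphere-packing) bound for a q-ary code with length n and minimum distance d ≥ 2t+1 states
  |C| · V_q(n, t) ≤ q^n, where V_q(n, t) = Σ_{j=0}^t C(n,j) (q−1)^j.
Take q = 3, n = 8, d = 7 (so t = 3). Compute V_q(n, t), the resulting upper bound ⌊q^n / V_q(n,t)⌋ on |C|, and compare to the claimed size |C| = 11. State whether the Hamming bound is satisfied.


V_q(n, t) = 577, q^n = 6561, Hamming bound = 11, |C| = 11 ≤ bound (satisfied).

Step 1: Compute V_q(n, t) = Σ_{j=0}^3 C(n, j) (q−1)^j.
  j = 0: C(8,0)·(2)^0 = 1·1 = 1.
  j = 1: C(8,1)·(2)^1 = 8·2 = 16.
  j = 2: C(8,2)·(2)^2 = 28·4 = 112.
  j = 3: C(8,3)·(2)^3 = 56·8 = 448.
  V_q(n, t) = 1 + 16 + 112 + 448 = 577.
Step 2: q^n = 3^8 = 6561.
Step 3: Hamming bound ⌊q^n / V_q(n,t)⌋ = ⌊6561/577⌋ = 11.
Step 4: Compare |C| = 11 to 11: satisfied.
The claimed |C| lies at the Hamming bound (tight).


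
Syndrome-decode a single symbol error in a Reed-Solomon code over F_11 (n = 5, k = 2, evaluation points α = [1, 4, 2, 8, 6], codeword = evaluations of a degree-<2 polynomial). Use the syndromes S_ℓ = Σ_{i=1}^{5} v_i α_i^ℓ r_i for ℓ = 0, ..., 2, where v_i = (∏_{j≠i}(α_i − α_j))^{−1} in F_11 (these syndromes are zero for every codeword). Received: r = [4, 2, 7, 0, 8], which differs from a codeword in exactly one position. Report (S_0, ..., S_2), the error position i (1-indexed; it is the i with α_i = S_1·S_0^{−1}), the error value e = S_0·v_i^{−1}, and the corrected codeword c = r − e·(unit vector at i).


S = (5, 7, 1), error at position 4, error magnitude e = 8, c = [4, 2, 7, 3, 8].

Step 1: column multipliers v_i = (∏_{j≠i}(α_i − α_j))^{−1} mod 11.
  i = 1 (α = 1): (1−4)(1−2)(1−8)(1−6) = (−3)·(−1)·(−7)·(−5) = 105 ≡ 6, so v_1 = 6^{−1} = 2 (mod 11).
  i = 2 (α = 4): (4−1)(4−2)(4−8)(4−6) = 3·2·(−4)·(−2) = 48 ≡ 4, so v_2 = 4^{−1} = 3 (mod 11).
  i = 3 (α = 2): (2−1)(2−4)(2−8)(2−6) = 1·(−2)·(−6)·(−4) = −48 ≡ 7, so v_3 = 7^{−1} = 8 (mod 11).
  i = 4 (α = 8): (8−1)(8−4)(8−2)(8−6) = 7·4·6·2 = 336 ≡ 6, so v_4 = 6^{−1} = 2 (mod 11).
  i = 5 (α = 6): (6−1)(6−4)(6−2)(6−8) = 5·2·4·(−2) = −80 ≡ 8, so v_5 = 8^{−1} = 7 (mod 11).
  v = [2, 3, 8, 2, 7].
Step 2: syndromes of r = [4, 2, 7, 0, 8] (all sums mod 11).
  S_0 = Σ v_i r_i = 2·4 + 3·2 + 8·7 + 2·0 + 7·8 = 126 ≡ 5.
  S_1 = Σ v_i α_i r_i = 2·1·4 + 3·4·2 + 8·2·7 + 2·8·0 + 7·6·8 = 480 ≡ 7.
  α_i^2 mod 11 = [1, 5, 4, 9, 3].
  S_2 = Σ v_i α_i^2 r_i = 2·1·4 + 3·5·2 + 8·4·7 + 2·9·0 + 7·3·8 = 430 ≡ 1.
  S = (5, 7, 1) ≠ 0, so r is not a codeword (an error is present).
Step 3: locate the error. For a single error e at position i, S_ℓ = v_i·e·α_i^ℓ, so α_err = S_1/S_0.
  S_0^{−1} = 5^{−1} = 9 (mod 11), so α_err = 7·9 = 63 ≡ 8 = α_4. Error position i = 4.
  Consistency check: S_2/S_1 = 1·8 = 8 ≡ 8 = α_err ✓ (single-error assumption holds).
Step 4: error magnitude e = S_0/v_4 = S_0·∏_{j≠4}(α_4 − α_j) = 5·6 = 30 ≡ 8 (mod 11).
Step 5: correct position 4: c_4 = r_4 − e = 0 − 8 ≡ 3 (mod 11). Hence c = [4, 2, 7, 3, 8].
  Check: interpolating c through the α_i gives m(x) = 1 + 3·x (degree < 2) with m(α_i) = c_i for every i, so c is indeed a codeword.


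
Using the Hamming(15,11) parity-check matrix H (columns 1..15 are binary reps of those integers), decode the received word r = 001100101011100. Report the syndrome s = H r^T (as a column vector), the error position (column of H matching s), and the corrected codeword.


s = (0, 0, 1, 1)^T, error position = 3, corrected codeword c = 000100101011100

Compute s = H r^T mod 2 one row at a time:
  s_1 = 0 + 1 + 0 + 1 + 1 + 1 + 0 + 0 = 4 ≡ 0 (mod 2).
  s_2 = 1 + 0 + 0 + 1 + 1 + 1 + 0 + 0 = 4 ≡ 0 (mod 2).
  s_3 = 0 + 1 + 0 + 1 + 0 + 1 + 0 + 0 = 3 ≡ 1 (mod 2).
  s_4 = 0 + 1 + 0 + 1 + 1 + 1 + 1 + 0 = 5 ≡ 1 (mod 2).
s = (0, 0, 1, 1)^T — this equals column 3 of H (binary 0011), so error is at position 3.
Correct: flip bit 3 of r = 001100101011100 to get c = 000100101011100.


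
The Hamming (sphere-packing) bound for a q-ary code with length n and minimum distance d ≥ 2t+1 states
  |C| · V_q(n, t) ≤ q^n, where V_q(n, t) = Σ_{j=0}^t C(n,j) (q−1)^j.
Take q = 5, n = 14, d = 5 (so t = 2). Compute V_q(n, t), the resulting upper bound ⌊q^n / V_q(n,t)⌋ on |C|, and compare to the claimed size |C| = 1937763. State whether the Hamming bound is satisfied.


V_q(n, t) = 1513, q^n = 6103515625, Hamming bound = 4034048, |C| = 1937763 ≤ bound (satisfied).

Step 1: Compute V_q(n, t) = Σ_{j=0}^2 C(n, j) (q−1)^j.
  j = 0: C(14,0)·(4)^0 = 1·1 = 1.
  j = 1: C(14,1)·(4)^1 = 14·4 = 56.
  j = 2: C(14,2)·(4)^2 = 91·16 = 1456.
  V_q(n, t) = 1 + 56 + 1456 = 1513.
Step 2: q^n = 5^14 = 6103515625.
Step 3: Hamming bound ⌊q^n / V_q(n,t)⌋ = ⌊6103515625/1513⌋ = 4034048.
Step 4: Compare |C| = 1937763 to 4034048: satisfied.
The claimed |C| lies below the Hamming bound.


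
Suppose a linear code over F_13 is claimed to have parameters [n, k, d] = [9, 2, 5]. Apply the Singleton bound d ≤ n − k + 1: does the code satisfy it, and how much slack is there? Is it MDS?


Singleton RHS = n − k + 1 = 8, slack = 3, bound satisfied, not MDS.

Singleton bound: d ≤ n − k + 1.
Here n = 9, k = 2, so n − k + 1 = 8.
Given d = 5, check d ≤ 8: YES.
Slack = (n − k + 1) − d = 3.
The code is NOT MDS (slack = 3 > 0).
Description: the claimed parameters are [9, 2, 5]_13; such a code would be non-MDS.


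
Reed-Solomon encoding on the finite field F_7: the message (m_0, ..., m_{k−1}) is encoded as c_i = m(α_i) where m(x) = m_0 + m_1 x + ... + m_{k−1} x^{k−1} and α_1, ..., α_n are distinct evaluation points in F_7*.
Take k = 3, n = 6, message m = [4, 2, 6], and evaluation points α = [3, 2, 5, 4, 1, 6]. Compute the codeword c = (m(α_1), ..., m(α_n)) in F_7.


c = [1, 4, 3, 3, 5, 1]

Message polynomial: m(x) = 4 + 2·x + 6·x^2 (mod 7).
For each evaluation point α_i, compute m(α_i) mod 7:
  α_1 = 3: Horner steps 6 → 6 → 1, so m(3) = 1.
  α_2 = 2: Horner steps 6 → 0 → 4, so m(2) = 4.
  α_3 = 5: Horner steps 6 → 4 → 3, so m(5) = 3.
  α_4 = 4: Horner steps 6 → 5 → 3, so m(4) = 3.
  α_5 = 1: Horner steps 6 → 1 → 5, so m(1) = 5.
  α_6 = 6: Horner steps 6 → 3 → 1, so m(6) = 1.
Codeword c = [1, 4, 3, 3, 5, 1] ∈ F_7^6.


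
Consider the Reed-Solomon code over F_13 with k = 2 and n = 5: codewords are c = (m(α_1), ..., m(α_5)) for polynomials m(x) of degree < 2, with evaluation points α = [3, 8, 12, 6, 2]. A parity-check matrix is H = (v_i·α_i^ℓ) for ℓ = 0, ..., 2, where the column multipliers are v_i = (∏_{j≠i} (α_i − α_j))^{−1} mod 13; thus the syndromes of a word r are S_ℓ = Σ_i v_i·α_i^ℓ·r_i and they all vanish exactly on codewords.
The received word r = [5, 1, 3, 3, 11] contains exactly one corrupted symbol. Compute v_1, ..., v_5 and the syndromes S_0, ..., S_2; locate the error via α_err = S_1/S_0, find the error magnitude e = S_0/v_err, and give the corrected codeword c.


S = (3, 5, 4), error at position 4, error magnitude e = 3, c = [5, 1, 3, 0, 11].

Step 1: column multipliers v_i = (∏_{j≠i}(α_i − α_j))^{−1} mod 13.
  i = 1 (α = 3): (3−8)(3−12)(3−6)(3−2) = (−5)·(−9)·(−3)·1 = −135 ≡ 8, so v_1 = 8^{−1} = 5 (mod 13).
  i = 2 (α = 8): (8−3)(8−12)(8−6)(8−2) = 5·(−4)·2·6 = −240 ≡ 7, so v_2 = 7^{−1} = 2 (mod 13).
  i = 3 (α = 12): (12−3)(12−8)(12−6)(12−2) = 9·4·6·10 = 2160 ≡ 2, so v_3 = 2^{−1} = 7 (mod 13).
  i = 4 (α = 6): (6−3)(6−8)(6−12)(6−2) = 3·(−2)·(−6)·4 = 144 ≡ 1, so v_4 = 1^{−1} = 1 (mod 13).
  i = 5 (α = 2): (2−3)(2−8)(2−12)(2−6) = (−1)·(−6)·(−10)·(−4) = 240 ≡ 6, so v_5 = 6^{−1} = 11 (mod 13).
  v = [5, 2, 7, 1, 11].
Step 2: syndromes of r = [5, 1, 3, 3, 11] (all sums mod 13).
  S_0 = Σ v_i r_i = 5·5 + 2·1 + 7·3 + 1·3 + 11·11 = 172 ≡ 3.
  S_1 = Σ v_i α_i r_i = 5·3·5 + 2·8·1 + 7·12·3 + 1·6·3 + 11·2·11 = 603 ≡ 5.
  α_i^2 mod 13 = [9, 12, 1, 10, 4].
  S_2 = Σ v_i α_i^2 r_i = 5·9·5 + 2·12·1 + 7·1·3 + 1·10·3 + 11·4·11 = 784 ≡ 4.
  S = (3, 5, 4) ≠ 0, so r is not a codeword (an error is present).
Step 3: locate the error. For a single error e at position i, S_ℓ = v_i·e·α_i^ℓ, so α_err = S_1/S_0.
  S_0^{−1} = 3^{−1} = 9 (mod 13), so α_err = 5·9 = 45 ≡ 6 = α_4. Error position i = 4.
  Consistency check: S_2/S_1 = 4·8 = 32 ≡ 6 = α_err ✓ (single-error assumption holds).
Step 4: error magnitude e = S_0/v_4 = S_0·∏_{j≠4}(α_4 − α_j) = 3·1 = 3 ≡ 3 (mod 13).
Step 5: correct position 4: c_4 = r_4 − e = 3 − 3 ≡ 0 (mod 13). Hence c = [5, 1, 3, 0, 11].
  Check: interpolating c through the α_i gives m(x) = 10 + 7·x (degree < 2) with m(α_i) = c_i for every i, so c is indeed a codeword.


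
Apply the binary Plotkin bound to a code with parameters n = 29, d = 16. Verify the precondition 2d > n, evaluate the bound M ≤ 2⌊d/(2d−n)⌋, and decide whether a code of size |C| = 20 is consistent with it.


Plotkin bound M ≤ 10; given |C| = 20 > bound (violated).

Check applicability: 2d = 32, n = 29.
2d − n = 3 > 0, so Plotkin applies.
Compute d/(2d−n) = 16/3 ≈ 5.3333.
⌊d/(2d−n)⌋ = 5.
Plotkin bound: M ≤ 2·5 = 10.
Given |C| = 20, check: VIOLATED.
This |C| is above the Plotkin bound, so no binary code with n = 29, d = 16 and 20 codewords exists.


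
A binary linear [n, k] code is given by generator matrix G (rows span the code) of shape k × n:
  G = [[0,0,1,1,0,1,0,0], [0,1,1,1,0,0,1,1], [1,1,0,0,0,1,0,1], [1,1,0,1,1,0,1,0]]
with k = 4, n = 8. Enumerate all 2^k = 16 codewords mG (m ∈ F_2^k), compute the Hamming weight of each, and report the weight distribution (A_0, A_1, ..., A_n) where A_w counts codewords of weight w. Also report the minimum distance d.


Weight distribution: A_0 = 1, A_2 = 1, A_3 = 2, A_4 = 5, A_5 = 6, A_6 = 1. Minimum distance d = 2.

Enumerate all 2^4 = 16 messages m ∈ F_2^4.
For each, compute codeword c = mG in F_2^8, then tally its weight.
  m = 0000 → c = 00000000, weight = 0.
  m = 1000 → c = 00110100, weight = 3.
  m = 0100 → c = 01110011, weight = 5.
  m = 1100 → c = 01000111, weight = 4.
  m = 0010 → c = 11000101, weight = 4.
  m = 1010 → c = 11110001, weight = 5.
  m = 0110 → c = 10110110, weight = 5.
  m = 1110 → c = 10000010, weight = 2.
  m = 0001 → c = 11011010, weight = 5.
  m = 1001 → c = 11101110, weight = 6.
  m = 0101 → c = 10101001, weight = 4.
  m = 1101 → c = 10011101, weight = 5.
  m = 0011 → c = 00011111, weight = 5.
  m = 1011 → c = 00101011, weight = 4.
  m = 0111 → c = 01101100, weight = 4.
  m = 1111 → c = 01011000, weight = 3.
Tally weights:
  weight 0: 1 codewords.
  weight 2: 1 codewords.
  weight 3: 2 codewords.
  weight 4: 5 codewords.
  weight 5: 6 codewords.
  weight 6: 1 codewords.
Minimum distance d = smallest w > 0 with A_w > 0 = 2.
Sanity: Σ A_w = 16 = 2^4 = 16 ✓.


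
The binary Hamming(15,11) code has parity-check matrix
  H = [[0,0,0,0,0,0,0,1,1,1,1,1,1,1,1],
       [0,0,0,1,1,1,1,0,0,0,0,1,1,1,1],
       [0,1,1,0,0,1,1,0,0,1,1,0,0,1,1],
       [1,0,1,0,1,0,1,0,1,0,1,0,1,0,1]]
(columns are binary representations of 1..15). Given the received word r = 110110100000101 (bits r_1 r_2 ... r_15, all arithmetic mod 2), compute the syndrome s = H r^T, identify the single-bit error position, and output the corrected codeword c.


s = (0, 1, 1, 1)^T, error position = 7, corrected codeword c = 110110000000101

Compute s = H r^T mod 2 one row at a time:
  s_1 = 0 + 0 + 0 + 0 + 0 + 1 + 0 + 1 = 2 ≡ 0 (mod 2).
  s_2 = 1 + 1 + 0 + 1 + 0 + 1 + 0 + 1 = 5 ≡ 1 (mod 2).
  s_3 = 1 + 0 + 0 + 1 + 0 + 0 + 0 + 1 = 3 ≡ 1 (mod 2).
  s_4 = 1 + 0 + 1 + 1 + 0 + 0 + 1 + 1 = 5 ≡ 1 (mod 2).
s = (0, 1, 1, 1)^T — this equals column 7 of H (binary 0111), so error is at position 7.
Correct: flip bit 7 of r = 110110100000101 to get c = 110110000000101.


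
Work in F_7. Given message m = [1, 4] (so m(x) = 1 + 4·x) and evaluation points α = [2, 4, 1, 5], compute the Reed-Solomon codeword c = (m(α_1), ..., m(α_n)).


c = [2, 3, 5, 0]

Message polynomial: m(x) = 1 + 4·x (mod 7).
For each evaluation point α_i, compute m(α_i) mod 7:
  α_1 = 2: Horner steps 4 → 2, so m(2) = 2.
  α_2 = 4: Horner steps 4 → 3, so m(4) = 3.
  α_3 = 1: Horner steps 4 → 5, so m(1) = 5.
  α_4 = 5: Horner steps 4 → 0, so m(5) = 0.
Codeword c = [2, 3, 5, 0] ∈ F_7^4.


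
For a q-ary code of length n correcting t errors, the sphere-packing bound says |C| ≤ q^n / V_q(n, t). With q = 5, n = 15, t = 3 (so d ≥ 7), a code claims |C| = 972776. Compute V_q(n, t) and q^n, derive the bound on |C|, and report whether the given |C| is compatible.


V_q(n, t) = 30861, q^n = 30517578125, Hamming bound = 988871, |C| = 972776 ≤ bound (satisfied).

Step 1: Compute V_q(n, t) = Σ_{j=0}^3 C(n, j) (q−1)^j.
  j = 0: C(15,0)·(4)^0 = 1·1 = 1.
  j = 1: C(15,1)·(4)^1 = 15·4 = 60.
  j = 2: C(15,2)·(4)^2 = 105·16 = 1680.
  j = 3: C(15,3)·(4)^3 = 455·64 = 29120.
  V_q(n, t) = 1 + 60 + 1680 + 29120 = 30861.
Step 2: q^n = 5^15 = 30517578125.
Step 3: Hamming bound ⌊q^n / V_q(n,t)⌋ = ⌊30517578125/30861⌋ = 988871.
Step 4: Compare |C| = 972776 to 988871: satisfied.
The claimed |C| lies below the Hamming bound.


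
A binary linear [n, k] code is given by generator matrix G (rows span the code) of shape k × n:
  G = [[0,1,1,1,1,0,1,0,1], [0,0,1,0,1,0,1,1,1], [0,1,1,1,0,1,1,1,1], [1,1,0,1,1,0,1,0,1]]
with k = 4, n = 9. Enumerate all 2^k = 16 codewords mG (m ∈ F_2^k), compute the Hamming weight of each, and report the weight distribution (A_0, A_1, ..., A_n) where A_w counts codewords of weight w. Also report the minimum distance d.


Weight distribution: A_0 = 1, A_2 = 1, A_3 = 2, A_4 = 3, A_5 = 4, A_6 = 3, A_7 = 2. Minimum distance d = 2.

Enumerate all 2^4 = 16 messages m ∈ F_2^4.
For each, compute codeword c = mG in F_2^9, then tally its weight.
  m = 0000 → c = 000000000, weight = 0.
  m = 1000 → c = 011110101, weight = 6.
  m = 0100 → c = 001010111, weight = 5.
  m = 1100 → c = 010100010, weight = 3.
  m = 0010 → c = 011101111, weight = 7.
  m = 1010 → c = 000011010, weight = 3.
  m = 0110 → c = 010111000, weight = 4.
  m = 1110 → c = 001001101, weight = 4.
  m = 0001 → c = 110110101, weight = 6.
  m = 1001 → c = 101000000, weight = 2.
  m = 0101 → c = 111100010, weight = 5.
  m = 1101 → c = 100010111, weight = 5.
  m = 0011 → c = 101011010, weight = 5.
  m = 1011 → c = 110101111, weight = 7.
  m = 0111 → c = 100001101, weight = 4.
  m = 1111 → c = 111111000, weight = 6.
Tally weights:
  weight 0: 1 codewords.
  weight 2: 1 codewords.
  weight 3: 2 codewords.
  weight 4: 3 codewords.
  weight 5: 4 codewords.
  weight 6: 3 codewords.
  weight 7: 2 codewords.
Minimum distance d = smallest w > 0 with A_w > 0 = 2.
Sanity: Σ A_w = 16 = 2^4 = 16 ✓.


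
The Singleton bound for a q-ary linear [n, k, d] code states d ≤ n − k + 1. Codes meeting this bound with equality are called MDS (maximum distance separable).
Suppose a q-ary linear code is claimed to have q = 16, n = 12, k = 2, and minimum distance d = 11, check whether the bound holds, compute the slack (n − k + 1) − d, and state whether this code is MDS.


Singleton RHS = n − k + 1 = 11, slack = 0, bound satisfied, MDS.

Singleton bound: d ≤ n − k + 1.
Here n = 12, k = 2, so n − k + 1 = 11.
Given d = 11, check d ≤ 11: YES.
Slack = (n − k + 1) − d = 0.
The code is MDS (slack = 0).
Description: the claimed parameters are [12, 2, 11]_16; such a code would be MDS (meets Singleton bound).


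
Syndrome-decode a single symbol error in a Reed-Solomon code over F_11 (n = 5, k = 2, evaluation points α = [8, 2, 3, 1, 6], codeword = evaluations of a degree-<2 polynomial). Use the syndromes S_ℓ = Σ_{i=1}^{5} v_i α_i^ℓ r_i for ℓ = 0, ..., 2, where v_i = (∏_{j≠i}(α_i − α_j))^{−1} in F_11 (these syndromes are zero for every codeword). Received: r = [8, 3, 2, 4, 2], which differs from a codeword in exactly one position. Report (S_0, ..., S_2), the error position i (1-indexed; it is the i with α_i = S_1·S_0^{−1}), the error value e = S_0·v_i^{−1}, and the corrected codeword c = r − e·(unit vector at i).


S = (3, 7, 9), error at position 5, error magnitude e = 3, c = [8, 3, 2, 4, 10].

Step 1: column multipliers v_i = (∏_{j≠i}(α_i − α_j))^{−1} mod 11.
  i = 1 (α = 8): (8−2)(8−3)(8−1)(8−6) = 6·5·7·2 = 420 ≡ 2, so v_1 = 2^{−1} = 6 (mod 11).
  i = 2 (α = 2): (2−8)(2−3)(2−1)(2−6) = (−6)·(−1)·1·(−4) = −24 ≡ 9, so v_2 = 9^{−1} = 5 (mod 11).
  i = 3 (α = 3): (3−8)(3−2)(3−1)(3−6) = (−5)·1·2·(−3) = 30 ≡ 8, so v_3 = 8^{−1} = 7 (mod 11).
  i = 4 (α = 1): (1−8)(1−2)(1−3)(1−6) = (−7)·(−1)·(−2)·(−5) = 70 ≡ 4, so v_4 = 4^{−1} = 3 (mod 11).
  i = 5 (α = 6): (6−8)(6−2)(6−3)(6−1) = (−2)·4·3·5 = −120 ≡ 1, so v_5 = 1^{−1} = 1 (mod 11).
  v = [6, 5, 7, 3, 1].
Step 2: syndromes of r = [8, 3, 2, 4, 2] (all sums mod 11).
  S_0 = Σ v_i r_i = 6·8 + 5·3 + 7·2 + 3·4 + 1·2 = 91 ≡ 3.
  S_1 = Σ v_i α_i r_i = 6·8·8 + 5·2·3 + 7·3·2 + 3·1·4 + 1·6·2 = 480 ≡ 7.
  α_i^2 mod 11 = [9, 4, 9, 1, 3].
  S_2 = Σ v_i α_i^2 r_i = 6·9·8 + 5·4·3 + 7·9·2 + 3·1·4 + 1·3·2 = 636 ≡ 9.
  S = (3, 7, 9) ≠ 0, so r is not a codeword (an error is present).
Step 3: locate the error. For a single error e at position i, S_ℓ = v_i·e·α_i^ℓ, so α_err = S_1/S_0.
  S_0^{−1} = 3^{−1} = 4 (mod 11), so α_err = 7·4 = 28 ≡ 6 = α_5. Error position i = 5.
  Consistency check: S_2/S_1 = 9·8 = 72 ≡ 6 = α_err ✓ (single-error assumption holds).
Step 4: error magnitude e = S_0/v_5 = S_0·∏_{j≠5}(α_5 − α_j) = 3·1 = 3 ≡ 3 (mod 11).
Step 5: correct position 5: c_5 = r_5 − e = 2 − 3 ≡ 10 (mod 11). Hence c = [8, 3, 2, 4, 10].
  Check: interpolating c through the α_i gives m(x) = 5 + 10·x (degree < 2) with m(α_i) = c_i for every i, so c is indeed a codeword.


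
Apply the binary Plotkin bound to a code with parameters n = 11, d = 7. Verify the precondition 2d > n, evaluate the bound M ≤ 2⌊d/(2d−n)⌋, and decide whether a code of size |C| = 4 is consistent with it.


Plotkin bound M ≤ 4; given |C| = 4 ≤ bound (satisfied).

Check applicability: 2d = 14, n = 11.
2d − n = 3 > 0, so Plotkin applies.
Compute d/(2d−n) = 7/3 ≈ 2.3333.
⌊d/(2d−n)⌋ = 2.
Plotkin bound: M ≤ 2·2 = 4.
Given |C| = 4, check: satisfied.
This |C| is at the Plotkin bound.


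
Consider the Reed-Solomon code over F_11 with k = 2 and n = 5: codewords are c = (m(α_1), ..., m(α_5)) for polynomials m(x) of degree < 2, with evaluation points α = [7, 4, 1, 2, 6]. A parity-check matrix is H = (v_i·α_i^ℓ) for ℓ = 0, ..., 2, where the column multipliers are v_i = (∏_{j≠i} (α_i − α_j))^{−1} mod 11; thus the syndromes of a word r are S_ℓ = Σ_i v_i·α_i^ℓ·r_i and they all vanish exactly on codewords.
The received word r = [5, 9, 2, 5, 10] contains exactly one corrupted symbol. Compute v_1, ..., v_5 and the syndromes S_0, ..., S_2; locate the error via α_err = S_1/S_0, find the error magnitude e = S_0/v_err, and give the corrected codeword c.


S = (2, 4, 8), error at position 4, error magnitude e = 8, c = [5, 9, 2, 8, 10].

Step 1: column multipliers v_i = (∏_{j≠i}(α_i − α_j))^{−1} mod 11.
  i = 1 (α = 7): (7−4)(7−1)(7−2)(7−6) = 3·6·5·1 = 90 ≡ 2, so v_1 = 2^{−1} = 6 (mod 11).
  i = 2 (α = 4): (4−7)(4−1)(4−2)(4−6) = (−3)·3·2·(−2) = 36 ≡ 3, so v_2 = 3^{−1} = 4 (mod 11).
  i = 3 (α = 1): (1−7)(1−4)(1−2)(1−6) = (−6)·(−3)·(−1)·(−5) = 90 ≡ 2, so v_3 = 2^{−1} = 6 (mod 11).
  i = 4 (α = 2): (2−7)(2−4)(2−1)(2−6) = (−5)·(−2)·1·(−4) = −40 ≡ 4, so v_4 = 4^{−1} = 3 (mod 11).
  i = 5 (α = 6): (6−7)(6−4)(6−1)(6−2) = (−1)·2·5·4 = −40 ≡ 4, so v_5 = 4^{−1} = 3 (mod 11).
  v = [6, 4, 6, 3, 3].
Step 2: syndromes of r = [5, 9, 2, 5, 10] (all sums mod 11).
  S_0 = Σ v_i r_i = 6·5 + 4·9 + 6·2 + 3·5 + 3·10 = 123 ≡ 2.
  S_1 = Σ v_i α_i r_i = 6·7·5 + 4·4·9 + 6·1·2 + 3·2·5 + 3·6·10 = 576 ≡ 4.
  α_i^2 mod 11 = [5, 5, 1, 4, 3].
  S_2 = Σ v_i α_i^2 r_i = 6·5·5 + 4·5·9 + 6·1·2 + 3·4·5 + 3·3·10 = 492 ≡ 8.
  S = (2, 4, 8) ≠ 0, so r is not a codeword (an error is present).
Step 3: locate the error. For a single error e at position i, S_ℓ = v_i·e·α_i^ℓ, so α_err = S_1/S_0.
  S_0^{−1} = 2^{−1} = 6 (mod 11), so α_err = 4·6 = 24 ≡ 2 = α_4. Error position i = 4.
  Consistency check: S_2/S_1 = 8·3 = 24 ≡ 2 = α_err ✓ (single-error assumption holds).
Step 4: error magnitude e = S_0/v_4 = S_0·∏_{j≠4}(α_4 − α_j) = 2·4 = 8 ≡ 8 (mod 11).
Step 5: correct position 4: c_4 = r_4 − e = 5 − 8 ≡ 8 (mod 11). Hence c = [5, 9, 2, 8, 10].
  Check: interpolating c through the α_i gives m(x) = 7 + 6·x (degree < 2) with m(α_i) = c_i for every i, so c is indeed a codeword.


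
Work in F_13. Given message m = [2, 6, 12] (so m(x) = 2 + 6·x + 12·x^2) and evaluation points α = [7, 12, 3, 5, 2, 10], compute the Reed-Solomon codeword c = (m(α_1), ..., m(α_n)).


c = [8, 8, 11, 7, 10, 1]

Message polynomial: m(x) = 2 + 6·x + 12·x^2 (mod 13).
For each evaluation point α_i, compute m(α_i) mod 13:
  α_1 = 7: Horner steps 12 → 12 → 8, so m(7) = 8.
  α_2 = 12: Horner steps 12 → 7 → 8, so m(12) = 8.
  α_3 = 3: Horner steps 12 → 3 → 11, so m(3) = 11.
  α_4 = 5: Horner steps 12 → 1 → 7, so m(5) = 7.
  α_5 = 2: Horner steps 12 → 4 → 10, so m(2) = 10.
  α_6 = 10: Horner steps 12 → 9 → 1, so m(10) = 1.
Codeword c = [8, 8, 11, 7, 10, 1] ∈ F_13^6.


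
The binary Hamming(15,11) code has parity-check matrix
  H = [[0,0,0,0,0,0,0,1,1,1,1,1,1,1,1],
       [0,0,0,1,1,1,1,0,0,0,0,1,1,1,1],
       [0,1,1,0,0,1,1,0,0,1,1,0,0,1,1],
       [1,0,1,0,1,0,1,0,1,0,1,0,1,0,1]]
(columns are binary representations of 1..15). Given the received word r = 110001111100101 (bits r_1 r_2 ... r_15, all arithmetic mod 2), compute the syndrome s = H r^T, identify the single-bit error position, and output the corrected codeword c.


s = (1, 0, 1, 1)^T, error position = 11, corrected codeword c = 110001111110101

Compute s = H r^T mod 2 one row at a time:
  s_1 = 1 + 1 + 1 + 0 + 0 + 1 + 0 + 1 = 5 ≡ 1 (mod 2).
  s_2 = 0 + 0 + 1 + 1 + 0 + 1 + 0 + 1 = 4 ≡ 0 (mod 2).
  s_3 = 1 + 0 + 1 + 1 + 1 + 0 + 0 + 1 = 5 ≡ 1 (mod 2).
  s_4 = 1 + 0 + 0 + 1 + 1 + 0 + 1 + 1 = 5 ≡ 1 (mod 2).
s = (1, 0, 1, 1)^T — this equals column 11 of H (binary 1011), so error is at position 11.
Correct: flip bit 11 of r = 110001111100101 to get c = 110001111110101.


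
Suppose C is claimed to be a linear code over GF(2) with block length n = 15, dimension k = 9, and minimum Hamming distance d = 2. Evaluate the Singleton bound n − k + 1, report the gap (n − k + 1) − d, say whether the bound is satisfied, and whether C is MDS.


Singleton RHS = n − k + 1 = 7, slack = 5, bound satisfied, not MDS.

Singleton bound: d ≤ n − k + 1.
Here n = 15, k = 9, so n − k + 1 = 7.
Given d = 2, check d ≤ 7: YES.
Slack = (n − k + 1) − d = 5.
The code is NOT MDS (slack = 5 > 0).
Description: the claimed parameters are [15, 9, 2]_2; such a code would be non-MDS.


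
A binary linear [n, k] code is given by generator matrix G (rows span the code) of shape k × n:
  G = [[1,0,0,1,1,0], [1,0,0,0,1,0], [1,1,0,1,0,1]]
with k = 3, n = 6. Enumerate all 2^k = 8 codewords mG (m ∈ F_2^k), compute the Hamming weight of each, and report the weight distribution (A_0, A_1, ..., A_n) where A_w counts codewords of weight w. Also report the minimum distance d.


Weight distribution: A_0 = 1, A_1 = 1, A_2 = 1, A_3 = 3, A_4 = 2. Minimum distance d = 1.

Enumerate all 2^3 = 8 messages m ∈ F_2^3.
For each, compute codeword c = mG in F_2^6, then tally its weight.
  m = 000 → c = 000000, weight = 0.
  m = 100 → c = 100110, weight = 3.
  m = 010 → c = 100010, weight = 2.
  m = 110 → c = 000100, weight = 1.
  m = 001 → c = 110101, weight = 4.
  m = 101 → c = 010011, weight = 3.
  m = 011 → c = 010111, weight = 4.
  m = 111 → c = 110001, weight = 3.
Tally weights:
  weight 0: 1 codewords.
  weight 1: 1 codewords.
  weight 2: 1 codewords.
  weight 3: 3 codewords.
  weight 4: 2 codewords.
Minimum distance d = smallest w > 0 with A_w > 0 = 1.
Sanity: Σ A_w = 8 = 2^3 = 8 ✓.


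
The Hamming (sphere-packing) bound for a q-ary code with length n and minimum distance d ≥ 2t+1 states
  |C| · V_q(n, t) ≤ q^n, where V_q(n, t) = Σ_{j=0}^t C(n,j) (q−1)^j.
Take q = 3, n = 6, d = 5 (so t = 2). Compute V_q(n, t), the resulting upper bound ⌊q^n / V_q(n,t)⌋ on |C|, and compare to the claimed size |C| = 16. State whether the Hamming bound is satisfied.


V_q(n, t) = 73, q^n = 729, Hamming bound = 9, |C| = 16 > bound (violated).

Step 1: Compute V_q(n, t) = Σ_{j=0}^2 C(n, j) (q−1)^j.
  j = 0: C(6,0)·(2)^0 = 1·1 = 1.
  j = 1: C(6,1)·(2)^1 = 6·2 = 12.
  j = 2: C(6,2)·(2)^2 = 15·4 = 60.
  V_q(n, t) = 1 + 12 + 60 = 73.
Step 2: q^n = 3^6 = 729.
Step 3: Hamming bound ⌊q^n / V_q(n,t)⌋ = ⌊729/73⌋ = 9.
Step 4: Compare |C| = 16 to 9: violated.
The claimed |C| lies above the Hamming bound, so no 3-ary code of length 6 with d ≥ 5 can have 16 codewords.


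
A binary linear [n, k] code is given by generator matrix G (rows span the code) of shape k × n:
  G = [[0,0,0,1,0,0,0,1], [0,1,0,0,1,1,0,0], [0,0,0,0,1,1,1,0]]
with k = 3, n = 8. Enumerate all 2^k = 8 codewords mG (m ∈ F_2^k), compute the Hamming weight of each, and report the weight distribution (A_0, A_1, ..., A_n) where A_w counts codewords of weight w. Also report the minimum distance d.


Weight distribution: A_0 = 1, A_2 = 2, A_3 = 2, A_4 = 1, A_5 = 2. Minimum distance d = 2.

Enumerate all 2^3 = 8 messages m ∈ F_2^3.
For each, compute codeword c = mG in F_2^8, then tally its weight.
  m = 000 → c = 00000000, weight = 0.
  m = 100 → c = 00010001, weight = 2.
  m = 010 → c = 01001100, weight = 3.
  m = 110 → c = 01011101, weight = 5.
  m = 001 → c = 00001110, weight = 3.
  m = 101 → c = 00011111, weight = 5.
  m = 011 → c = 01000010, weight = 2.
  m = 111 → c = 01010011, weight = 4.
Tally weights:
  weight 0: 1 codewords.
  weight 2: 2 codewords.
  weight 3: 2 codewords.
  weight 4: 1 codewords.
  weight 5: 2 codewords.
Minimum distance d = smallest w > 0 with A_w > 0 = 2.
Sanity: Σ A_w = 8 = 2^3 = 8 ✓.


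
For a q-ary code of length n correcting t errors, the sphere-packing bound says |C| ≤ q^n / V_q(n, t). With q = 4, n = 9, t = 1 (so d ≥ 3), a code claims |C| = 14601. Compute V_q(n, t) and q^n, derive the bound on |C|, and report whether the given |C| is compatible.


V_q(n, t) = 28, q^n = 262144, Hamming bound = 9362, |C| = 14601 > bound (violated).

Step 1: Compute V_q(n, t) = Σ_{j=0}^1 C(n, j) (q−1)^j.
  j = 0: C(9,0)·(3)^0 = 1·1 = 1.
  j = 1: C(9,1)·(3)^1 = 9·3 = 27.
  V_q(n, t) = 1 + 27 = 28.
Step 2: q^n = 4^9 = 262144.
Step 3: Hamming bound ⌊q^n / V_q(n,t)⌋ = ⌊262144/28⌋ = 9362.
Step 4: Compare |C| = 14601 to 9362: violated.
The claimed |C| lies above the Hamming bound, so no 4-ary code of length 9 with d ≥ 3 can have 14601 codewords.


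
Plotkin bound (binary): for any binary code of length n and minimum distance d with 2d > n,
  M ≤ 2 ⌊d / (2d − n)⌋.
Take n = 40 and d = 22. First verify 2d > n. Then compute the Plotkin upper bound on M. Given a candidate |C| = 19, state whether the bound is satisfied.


Plotkin bound M ≤ 10; given |C| = 19 > bound (violated).

Check applicability: 2d = 44, n = 40.
2d − n = 4 > 0, so Plotkin applies.
Compute d/(2d−n) = 22/4 ≈ 5.5000.
⌊d/(2d−n)⌋ = 5.
Plotkin bound: M ≤ 2·5 = 10.
Given |C| = 19, check: VIOLATED.
This |C| is above the Plotkin bound, so no binary code with n = 40, d = 22 and 19 codewords exists.


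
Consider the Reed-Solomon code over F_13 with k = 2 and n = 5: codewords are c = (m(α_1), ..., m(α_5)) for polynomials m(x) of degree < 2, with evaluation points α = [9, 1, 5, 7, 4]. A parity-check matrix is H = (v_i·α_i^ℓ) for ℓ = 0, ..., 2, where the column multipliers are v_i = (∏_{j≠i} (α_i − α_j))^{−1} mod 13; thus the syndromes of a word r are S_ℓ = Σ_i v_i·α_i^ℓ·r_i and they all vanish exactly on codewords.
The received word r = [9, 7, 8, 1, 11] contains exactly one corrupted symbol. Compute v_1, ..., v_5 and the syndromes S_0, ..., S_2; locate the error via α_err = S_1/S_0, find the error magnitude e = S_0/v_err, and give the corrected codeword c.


S = (2, 1, 7), error at position 4, error magnitude e = 12, c = [9, 7, 8, 2, 11].

Step 1: column multipliers v_i = (∏_{j≠i}(α_i − α_j))^{−1} mod 13.
  i = 1 (α = 9): (9−1)(9−5)(9−7)(9−4) = 8·4·2·5 = 320 ≡ 8, so v_1 = 8^{−1} = 5 (mod 13).
  i = 2 (α = 1): (1−9)(1−5)(1−7)(1−4) = (−8)·(−4)·(−6)·(−3) = 576 ≡ 4, so v_2 = 4^{−1} = 10 (mod 13).
  i = 3 (α = 5): (5−9)(5−1)(5−7)(5−4) = (−4)·4·(−2)·1 = 32 ≡ 6, so v_3 = 6^{−1} = 11 (mod 13).
  i = 4 (α = 7): (7−9)(7−1)(7−5)(7−4) = (−2)·6·2·3 = −72 ≡ 6, so v_4 = 6^{−1} = 11 (mod 13).
  i = 5 (α = 4): (4−9)(4−1)(4−5)(4−7) = (−5)·3·(−1)·(−3) = −45 ≡ 7, so v_5 = 7^{−1} = 2 (mod 13).
  v = [5, 10, 11, 11, 2].
Step 2: syndromes of r = [9, 7, 8, 1, 11] (all sums mod 13).
  S_0 = Σ v_i r_i = 5·9 + 10·7 + 11·8 + 11·1 + 2·11 = 236 ≡ 2.
  S_1 = Σ v_i α_i r_i = 5·9·9 + 10·1·7 + 11·5·8 + 11·7·1 + 2·4·11 = 1080 ≡ 1.
  α_i^2 mod 13 = [3, 1, 12, 10, 3].
  S_2 = Σ v_i α_i^2 r_i = 5·3·9 + 10·1·7 + 11·12·8 + 11·10·1 + 2·3·11 = 1437 ≡ 7.
  S = (2, 1, 7) ≠ 0, so r is not a codeword (an error is present).
Step 3: locate the error. For a single error e at position i, S_ℓ = v_i·e·α_i^ℓ, so α_err = S_1/S_0.
  S_0^{−1} = 2^{−1} = 7 (mod 13), so α_err = 1·7 = 7 ≡ 7 = α_4. Error position i = 4.
  Consistency check: S_2/S_1 = 7·1 = 7 ≡ 7 = α_err ✓ (single-error assumption holds).
Step 4: error magnitude e = S_0/v_4 = S_0·∏_{j≠4}(α_4 − α_j) = 2·6 = 12 ≡ 12 (mod 13).
Step 5: correct position 4: c_4 = r_4 − e = 1 − 12 ≡ 2 (mod 13). Hence c = [9, 7, 8, 2, 11].
  Check: interpolating c through the α_i gives m(x) = 10 + 10·x (degree < 2) with m(α_i) = c_i for every i, so c is indeed a codeword.


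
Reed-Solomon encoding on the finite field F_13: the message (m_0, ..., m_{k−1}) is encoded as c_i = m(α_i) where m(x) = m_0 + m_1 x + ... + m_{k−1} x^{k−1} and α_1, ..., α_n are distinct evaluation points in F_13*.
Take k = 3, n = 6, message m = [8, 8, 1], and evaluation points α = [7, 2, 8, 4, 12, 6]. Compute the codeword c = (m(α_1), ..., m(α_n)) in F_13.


c = [9, 2, 6, 4, 1, 1]

Message polynomial: m(x) = 8 + 8·x + 1·x^2 (mod 13).
For each evaluation point α_i, compute m(α_i) mod 13:
  α_1 = 7: Horner steps 1 → 2 → 9, so m(7) = 9.
  α_2 = 2: Horner steps 1 → 10 → 2, so m(2) = 2.
  α_3 = 8: Horner steps 1 → 3 → 6, so m(8) = 6.
  α_4 = 4: Horner steps 1 → 12 → 4, so m(4) = 4.
  α_5 = 12: Horner steps 1 → 7 → 1, so m(12) = 1.
  α_6 = 6: Horner steps 1 → 1 → 1, so m(6) = 1.
Codeword c = [9, 2, 6, 4, 1, 1] ∈ F_13^6.


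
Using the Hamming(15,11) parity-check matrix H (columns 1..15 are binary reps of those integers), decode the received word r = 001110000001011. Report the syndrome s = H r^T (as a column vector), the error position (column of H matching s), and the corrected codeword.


s = (1, 1, 1, 1)^T, error position = 15, corrected codeword c = 001110000001010

Compute s = H r^T mod 2 one row at a time:
  s_1 = 0 + 0 + 0 + 0 + 1 + 0 + 1 + 1 = 3 ≡ 1 (mod 2).
  s_2 = 1 + 1 + 0 + 0 + 1 + 0 + 1 + 1 = 5 ≡ 1 (mod 2).
  s_3 = 0 + 1 + 0 + 0 + 0 + 0 + 1 + 1 = 3 ≡ 1 (mod 2).
  s_4 = 0 + 1 + 1 + 0 + 0 + 0 + 0 + 1 = 3 ≡ 1 (mod 2).
s = (1, 1, 1, 1)^T — this equals column 15 of H (binary 1111), so error is at position 15.
Correct: flip bit 15 of r = 001110000001011 to get c = 001110000001010.


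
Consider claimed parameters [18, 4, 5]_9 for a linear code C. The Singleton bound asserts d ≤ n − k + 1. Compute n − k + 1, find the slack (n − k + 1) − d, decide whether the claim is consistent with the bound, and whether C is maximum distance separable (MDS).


Singleton RHS = n − k + 1 = 15, slack = 10, bound satisfied, not MDS.

Singleton bound: d ≤ n − k + 1.
Here n = 18, k = 4, so n − k + 1 = 15.
Given d = 5, check d ≤ 15: YES.
Slack = (n − k + 1) − d = 10.
The code is NOT MDS (slack = 10 > 0).
Description: the claimed parameters are [18, 4, 5]_9; such a code would be non-MDS.


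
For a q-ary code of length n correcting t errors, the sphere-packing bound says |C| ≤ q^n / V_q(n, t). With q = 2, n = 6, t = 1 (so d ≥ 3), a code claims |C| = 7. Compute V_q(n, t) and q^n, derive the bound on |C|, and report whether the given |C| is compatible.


V_q(n, t) = 7, q^n = 64, Hamming bound = 9, |C| = 7 ≤ bound (satisfied).

Step 1: Compute V_q(n, t) = Σ_{j=0}^1 C(n, j) (q−1)^j.
  j = 0: C(6,0)·(1)^0 = 1·1 = 1.
  j = 1: C(6,1)·(1)^1 = 6·1 = 6.
  V_q(n, t) = 1 + 6 = 7.
Step 2: q^n = 2^6 = 64.
Step 3: Hamming bound ⌊q^n / V_q(n,t)⌋ = ⌊64/7⌋ = 9.
Step 4: Compare |C| = 7 to 9: satisfied.
The claimed |C| lies below the Hamming bound.


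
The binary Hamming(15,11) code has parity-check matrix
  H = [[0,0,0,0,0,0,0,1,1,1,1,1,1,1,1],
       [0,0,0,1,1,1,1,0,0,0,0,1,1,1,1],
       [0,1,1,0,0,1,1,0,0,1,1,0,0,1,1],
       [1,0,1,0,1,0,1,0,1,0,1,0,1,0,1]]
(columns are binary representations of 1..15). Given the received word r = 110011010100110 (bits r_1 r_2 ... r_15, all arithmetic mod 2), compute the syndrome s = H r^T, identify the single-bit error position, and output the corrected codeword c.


s = (0, 0, 0, 1)^T, error position = 1, corrected codeword c = 010011010100110

Compute s = H r^T mod 2 one row at a time:
  s_1 = 1 + 0 + 1 + 0 + 0 + 1 + 1 + 0 = 4 ≡ 0 (mod 2).
  s_2 = 0 + 1 + 1 + 0 + 0 + 1 + 1 + 0 = 4 ≡ 0 (mod 2).
  s_3 = 1 + 0 + 1 + 0 + 1 + 0 + 1 + 0 = 4 ≡ 0 (mod 2).
  s_4 = 1 + 0 + 1 + 0 + 0 + 0 + 1 + 0 = 3 ≡ 1 (mod 2).
s = (0, 0, 0, 1)^T — this equals column 1 of H (binary 0001), so error is at position 1.
Correct: flip bit 1 of r = 110011010100110 to get c = 010011010100110.


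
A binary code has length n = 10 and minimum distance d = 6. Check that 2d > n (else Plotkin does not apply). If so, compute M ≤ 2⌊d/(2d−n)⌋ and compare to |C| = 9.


Plotkin bound M ≤ 6; given |C| = 9 > bound (violated).

Check applicability: 2d = 12, n = 10.
2d − n = 2 > 0, so Plotkin applies.
Compute d/(2d−n) = 6/2 ≈ 3.0000.
⌊d/(2d−n)⌋ = 3.
Plotkin bound: M ≤ 2·3 = 6.
Given |C| = 9, check: VIOLATED.
This |C| is above the Plotkin bound, so no binary code with n = 10, d = 6 and 9 codewords exists.


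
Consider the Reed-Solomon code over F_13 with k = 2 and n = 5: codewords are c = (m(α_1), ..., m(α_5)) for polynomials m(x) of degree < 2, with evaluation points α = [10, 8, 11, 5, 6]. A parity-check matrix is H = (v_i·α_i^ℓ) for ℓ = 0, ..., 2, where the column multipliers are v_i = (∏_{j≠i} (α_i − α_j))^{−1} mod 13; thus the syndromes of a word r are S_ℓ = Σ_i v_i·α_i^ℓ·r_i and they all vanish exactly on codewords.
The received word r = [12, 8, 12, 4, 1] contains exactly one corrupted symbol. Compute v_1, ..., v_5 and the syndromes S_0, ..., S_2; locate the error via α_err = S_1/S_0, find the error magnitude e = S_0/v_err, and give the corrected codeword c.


S = (3, 4, 1), error at position 1, error magnitude e = 10, c = [2, 8, 12, 4, 1].

Step 1: column multipliers v_i = (∏_{j≠i}(α_i − α_j))^{−1} mod 13.
  i = 1 (α = 10): (10−8)(10−11)(10−5)(10−6) = 2·(−1)·5·4 = −40 ≡ 12, so v_1 = 12^{−1} = 12 (mod 13).
  i = 2 (α = 8): (8−10)(8−11)(8−5)(8−6) = (−2)·(−3)·3·2 = 36 ≡ 10, so v_2 = 10^{−1} = 4 (mod 13).
  i = 3 (α = 11): (11−10)(11−8)(11−5)(11−6) = 1·3·6·5 = 90 ≡ 12, so v_3 = 12^{−1} = 12 (mod 13).
  i = 4 (α = 5): (5−10)(5−8)(5−11)(5−6) = (−5)·(−3)·(−6)·(−1) = 90 ≡ 12, so v_4 = 12^{−1} = 12 (mod 13).
  i = 5 (α = 6): (6−10)(6−8)(6−11)(6−5) = (−4)·(−2)·(−5)·1 = −40 ≡ 12, so v_5 = 12^{−1} = 12 (mod 13).
  v = [12, 4, 12, 12, 12].
Step 2: syndromes of r = [12, 8, 12, 4, 1] (all sums mod 13).
  S_0 = Σ v_i r_i = 12·12 + 4·8 + 12·12 + 12·4 + 12·1 = 380 ≡ 3.
  S_1 = Σ v_i α_i r_i = 12·10·12 + 4·8·8 + 12·11·12 + 12·5·4 + 12·6·1 = 3592 ≡ 4.
  α_i^2 mod 13 = [9, 12, 4, 12, 10].
  S_2 = Σ v_i α_i^2 r_i = 12·9·12 + 4·12·8 + 12·4·12 + 12·12·4 + 12·10·1 = 2952 ≡ 1.
  S = (3, 4, 1) ≠ 0, so r is not a codeword (an error is present).
Step 3: locate the error. For a single error e at position i, S_ℓ = v_i·e·α_i^ℓ, so α_err = S_1/S_0.
  S_0^{−1} = 3^{−1} = 9 (mod 13), so α_err = 4·9 = 36 ≡ 10 = α_1. Error position i = 1.
  Consistency check: S_2/S_1 = 1·10 = 10 ≡ 10 = α_err ✓ (single-error assumption holds).
Step 4: error magnitude e = S_0/v_1 = S_0·∏_{j≠1}(α_1 − α_j) = 3·12 = 36 ≡ 10 (mod 13).
Step 5: correct position 1: c_1 = r_1 − e = 12 − 10 ≡ 2 (mod 13). Hence c = [2, 8, 12, 4, 1].
  Check: interpolating c through the α_i gives m(x) = 6 + 10·x (degree < 2) with m(α_i) = c_i for every i, so c is indeed a codeword.
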